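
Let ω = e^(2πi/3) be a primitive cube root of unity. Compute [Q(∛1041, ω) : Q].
[Q(∛1041, ω) : Q] = 6

[Q(∛1041):Q] = 3 (min poly x^3 - 1041, irreducible since 1041 is not a perfect cube). [Q(ω):Q] = 2 (min poly x^2 + x + 1). Since Q(∛1041) ⊂ R and ω ∉ R, we have ω ∉ Q(∛1041), so x^2 + x + 1 remains irreducible over Q(∛1041) and [Q(∛1041, ω) : Q(∛1041)] = 2. By the tower law, [Q(∛1041, ω) : Q] = 3 · 2 = 6. (In fact Q(∛1041, ω) is the splitting field of x^3 - 1041 over Q.)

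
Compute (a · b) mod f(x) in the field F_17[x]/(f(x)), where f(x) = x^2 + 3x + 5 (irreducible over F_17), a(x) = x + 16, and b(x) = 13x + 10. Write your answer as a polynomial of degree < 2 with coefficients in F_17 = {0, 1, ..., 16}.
a · b ≡ 9x + 10 (mod f(x))

Multiply in F_17[x]: a(x)·b(x) = (x + 16)·(13x + 10) = 13x^2 + 14x + 7. This has degree ≥ 2, so divide by f(x) over F_17: 13x^2 + 14x + 7 = (13)·(x^2 + 3x + 5) + (9x + 10). Hence a·b ≡ 9x + 10 (mod f). (F_17[x]/(f) is a field with 17^2 = 289 elements since f is irreducible of degree 2.)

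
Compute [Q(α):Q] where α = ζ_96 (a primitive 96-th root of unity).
[Q(α):Q] = 32

The minimal polynomial of ζ_96 over Q is the 96-th cyclotomic polynomial Φ_96(x), which is irreducible over Q and has degree φ(96) = 32. Hence [Q(α):Q] = φ(96) = 32.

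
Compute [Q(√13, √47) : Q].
[Q(√13, √47) : Q] = 4

[Q(√13):Q] = 2 (min poly x^2 - 13, irreducible since 13 is squarefree > 1). For the top step, suppose √47 ∈ Q(√13), say √47 = c + d√13 with c, d ∈ Q. Squaring: 47 = c^2 + 13d^2 + 2cd√13. Since √13 ∉ Q this forces 2cd = 0. If d = 0 then √47 = c ∈ Q, contradicting 47 squarefree > 1. If c = 0 then 47 = 13d^2, so 13·47 = (13d)^2 is a perfect square in Q — but 13·47 = 611 is not a perfect square (since 13 and 47 are distinct squarefree integers). Contradiction. Hence √47 ∉ Q(√13), so x^2 - 47 stays irreducible over Q(√13) and [Q(√13, √47) : Q(√13)] = 2. By the tower law, [Q(√13, √47) : Q] = 2 · 2 = 4.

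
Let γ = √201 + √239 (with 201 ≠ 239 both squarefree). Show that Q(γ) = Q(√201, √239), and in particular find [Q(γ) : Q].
[Q(γ) : Q] = 4 (equivalently, Q(γ) = Q(√201, √239))

Obviously Q(γ) ⊆ Q(√201, √239), and [Q(√201, √239):Q] = 4 (since 201, 239 are distinct squarefree integers > 1 with 48039 not a perfect square). To show equality we compute the minimal polynomial of γ. From γ = √201 + √239: γ^2 = 201 + 2√(48039) + 239 = 440 + 2√(48039), so γ^2 - 440 = 2√(48039); squaring, (γ^2 - 440)^2 = 4·48039, i.e. γ^4 - 880γ^2 + 193600 - 192156 = 0, i.e. γ^4 - 880γ^2 + 1444 = 0. So γ is a root of x^4 - 880x^2 + 1444. This polynomial is irreducible over Q: it has no rational root (each ±√201 ± √239 is irrational), and any factorization into two quadratics over Q would force √(48039) ∈ Q (pairing opposite roots) or √201, √239 ∈ Q (other pairings), all impossible. Hence [Q(γ):Q] = 4 = [Q(√201, √239):Q], so Q(γ) = Q(√201, √239).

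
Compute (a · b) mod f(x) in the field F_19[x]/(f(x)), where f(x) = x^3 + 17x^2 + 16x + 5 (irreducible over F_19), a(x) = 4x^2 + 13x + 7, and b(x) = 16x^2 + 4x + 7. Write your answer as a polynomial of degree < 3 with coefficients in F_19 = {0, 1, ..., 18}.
a · b ≡ 5x^2 + 18 (mod f(x))

Multiply in F_19[x]: a(x)·b(x) = (4x^2 + 13x + 7)·(16x^2 + 4x + 7) = 7x^4 + 15x^3 + 2x^2 + 5x + 11. This has degree ≥ 3, so divide by f(x) over F_19: 7x^4 + 15x^3 + 2x^2 + 5x + 11 = (7x + 10)·(x^3 + 17x^2 + 16x + 5) + (5x^2 + 18). Hence a·b ≡ 5x^2 + 18 (mod f). (F_19[x]/(f) is a field with 19^3 = 6859 elements since f is irreducible of degree 3.)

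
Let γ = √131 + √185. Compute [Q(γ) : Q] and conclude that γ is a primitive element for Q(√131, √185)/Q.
[Q(γ) : Q] = 4 (equivalently, Q(γ) = Q(√131, √185))

Obviously Q(γ) ⊆ Q(√131, √185), and [Q(√131, √185):Q] = 4 (since 131, 185 are distinct squarefree integers > 1 with 24235 not a perfect square). To show equality we compute the minimal polynomial of γ. From γ = √131 + √185: γ^2 = 131 + 2√(24235) + 185 = 316 + 2√(24235), so γ^2 - 316 = 2√(24235); squaring, (γ^2 - 316)^2 = 4·24235, i.e. γ^4 - 632γ^2 + 99856 - 96940 = 0, i.e. γ^4 - 632γ^2 + 2916 = 0. So γ is a root of x^4 - 632x^2 + 2916. This polynomial is irreducible over Q: it has no rational root (each ±√131 ± √185 is irrational), and any factorization into two quadratics over Q would force √(24235) ∈ Q (pairing opposite roots) or √131, √185 ∈ Q (other pairings), all impossible. Hence [Q(γ):Q] = 4 = [Q(√131, √185):Q], so Q(γ) = Q(√131, √185).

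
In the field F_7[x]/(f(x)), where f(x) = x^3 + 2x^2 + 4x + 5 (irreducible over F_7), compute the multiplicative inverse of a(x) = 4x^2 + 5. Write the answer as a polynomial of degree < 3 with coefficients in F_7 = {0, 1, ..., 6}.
a(x)^(-1) ≡ 4x^2 + 5x + 5 (mod f(x))

Since f is irreducible over F_7, F_7[x]/(f) is a field and a(x) ≠ 0 has an inverse. Apply the extended Euclidean algorithm to f(x) and a(x) in F_7[x]: f(x) = (2x + 4)·a(x) + (x + 6);  a(x) = (4x + 4)·(x + 6) + (2). The last nonzero remainder is the constant 2 = gcd(f, a) in F_7. Back-substituting through the division chain expresses 2 = s(x)·a(x) + t(x)·f(x) with s(x) ≡ x^2 + 3x + 3 (mod f), so (x^2 + 3x + 3)·a(x) ≡ 2 (mod f). Multiplying by 2^(-1) ≡ 4 in F_7 gives a(x)^(-1) ≡ 4·(x^2 + 3x + 3) ≡ 4x^2 + 5x + 5 (mod f). Check: (4x^2 + 5)·(4x^2 + 5x + 5) = 2x^4 + 6x^3 + 5x^2 + 4x + 4 ≡ 1 (mod x^3 + 2x^2 + 4x + 5).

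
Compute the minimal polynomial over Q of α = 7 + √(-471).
m_α(x) = x^2 - 14x + 520

From α - 7 = √(-471), squaring gives (α - 7)^2 = -471, i.e. α^2 - 14α + 49 = -471, so α^2 - 14α + 520 = 0. The discriminant of x^2 - 14x + 520 is (-14)^2 - 4·(520) = 196 - 2080 = -1884, and 4·(-471) is not a perfect square in Q since -471 is squarefree and ≠ 1. Hence x^2 - 14x + 520 is irreducible over Q and is the minimal polynomial of α.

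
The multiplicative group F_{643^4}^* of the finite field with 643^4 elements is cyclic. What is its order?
|F_{643^4}^*| = 170940075600

F_{643^4} has 643^4 = 170940075601 elements; its multiplicative group consists of all nonzero elements, so |F_{643^4}^*| = 170940075601 - 1 = 170940075600. (It is cyclic since any finite subgroup of the multiplicative group of a field is cyclic.)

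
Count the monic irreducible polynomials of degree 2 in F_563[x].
There are 158203 monic irreducible polynomials of degree 2 over F_563

Each element of F_{563^2} that lies in no proper subfield is a root of exactly one monic irreducible of degree 2 over F_563, and each such polynomial has 2 distinct roots in F_{563^2}. By Möbius inversion the count is N_563(2) = (1/2) Σ_{d|2} μ(2/d) · 563^d = (1/2)(μ(2)·563^1 + μ(1)·563^2) = 316406/2 = 158203.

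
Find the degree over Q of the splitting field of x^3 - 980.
[K : Q] = 6

The roots of x^3 - 980 are ∛980, ω∛980, ω^2∛980 where ω = e^(2πi/3) is a primitive cube root of unity, so K = Q(∛980, ω). Now [Q(∛980):Q] = 3 (since 980 is not a perfect cube, x^3 - 980 is irreducible) and [Q(ω):Q] = 2. Both 2 and 3 divide [K:Q], and [K:Q] ≤ 3·2 = 6, so [K:Q] = 6. (Equivalently: Q(∛980) ⊂ R but ω ∉ R, so [K : Q(∛980)] = 2.)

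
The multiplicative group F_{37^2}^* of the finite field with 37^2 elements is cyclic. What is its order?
|F_{37^2}^*| = 1368

F_{37^2} has 37^2 = 1369 elements; its multiplicative group consists of all nonzero elements, so |F_{37^2}^*| = 1369 - 1 = 1368. (It is cyclic since any finite subgroup of the multiplicative group of a field is cyclic.)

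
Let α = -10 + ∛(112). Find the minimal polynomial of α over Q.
m_α(x) = x^3 + 30x^2 + 300x + 888

Set β = α + 10 = ∛(112), so β^3 = 112. Then (α + 10)^3 - 112 = 0, i.e. α is a root of g(x) = (x + 10)^3 - 112 = x^3 + 30x^2 + 300x + 888. Since g(x) = h(x + 10) where h(x) = x^3 - 112, and h is irreducible over Q (because 112 is not a perfect cube, so h has no rational root, and a monic cubic with no rational root is irreducible), g is also irreducible (irreducibility is preserved under the substitution x → x + 10). Hence m_α(x) = x^3 + 30x^2 + 300x + 888.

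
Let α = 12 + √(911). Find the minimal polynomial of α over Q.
m_α(x) = x^2 - 24x - 767

From α - 12 = √(911), squaring gives (α - 12)^2 = 911, i.e. α^2 - 24α + 144 = 911, so α^2 - 24α - 767 = 0. The discriminant of x^2 - 24x - 767 is (-24)^2 - 4·(-767) = 576 + 3068 = 3644, and 4·(911) is not a perfect square in Q since 911 is squarefree and ≠ 1. Hence x^2 - 24x - 767 is irreducible over Q and is the minimal polynomial of α.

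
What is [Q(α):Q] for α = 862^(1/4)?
[Q(α):Q] = 4

α is a root of x^4 - 862. By Eisenstein's criterion at the prime p = 2 (which divides the constant term 862 but p^2 = 4 does not, since 862 is squarefree), x^4 - 862 is irreducible over Q. Hence [Q(α):Q] = 4.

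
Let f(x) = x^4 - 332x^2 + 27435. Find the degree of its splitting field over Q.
[K : Q] = 4

Solving the quadratic in x^2: x^2 = (332 ± √(332^2 - 4·27435))/2 = (332 ± √484)/2 = (332 ± 22)/2, giving x^2 = 177 or x^2 = 155. So f(x) = (x^2 - 177)(x^2 - 155) and the roots of f are ±√177, ±√155. Hence the splitting field is K = Q(√177, √155). Since 177 and 155 are distinct squarefree integers > 1, their product 27435 is not a perfect square, so √155 ∉ Q(√177). By the tower law [K:Q] = [Q(√177,√155):Q(√177)] · [Q(√177):Q] = 2 · 2 = 4.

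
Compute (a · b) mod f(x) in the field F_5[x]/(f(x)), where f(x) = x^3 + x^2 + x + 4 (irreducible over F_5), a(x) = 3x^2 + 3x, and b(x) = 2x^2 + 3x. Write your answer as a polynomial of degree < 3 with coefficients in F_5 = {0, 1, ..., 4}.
a · b ≡ 4x^2 + 2x + 4 (mod f(x))

Multiply in F_5[x]: a(x)·b(x) = (3x^2 + 3x)·(2x^2 + 3x) = x^4 + 4x^2. This has degree ≥ 3, so divide by f(x) over F_5: x^4 + 4x^2 = (x + 4)·(x^3 + x^2 + x + 4) + (4x^2 + 2x + 4). Hence a·b ≡ 4x^2 + 2x + 4 (mod f). (F_5[x]/(f) is a field with 5^3 = 125 elements since f is irreducible of degree 3.)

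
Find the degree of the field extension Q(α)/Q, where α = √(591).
[Q(α):Q] = 2

[Q(α):Q] equals the degree of the minimal polynomial of α. Here α^2 = 591 and x^2 - 591 is irreducible (d = 591 is squarefree, ≠ 1, hence not a square), so deg(m_α) = 2. Thus [Q(α):Q] = 2.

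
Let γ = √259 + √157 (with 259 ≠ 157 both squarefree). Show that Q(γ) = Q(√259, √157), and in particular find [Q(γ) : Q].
[Q(γ) : Q] = 4 (equivalently, Q(γ) = Q(√259, √157))

Obviously Q(γ) ⊆ Q(√259, √157), and [Q(√259, √157):Q] = 4 (since 259, 157 are distinct squarefree integers > 1 with 40663 not a perfect square). To show equality we compute the minimal polynomial of γ. From γ = √259 + √157: γ^2 = 259 + 2√(40663) + 157 = 416 + 2√(40663), so γ^2 - 416 = 2√(40663); squaring, (γ^2 - 416)^2 = 4·40663, i.e. γ^4 - 832γ^2 + 173056 - 162652 = 0, i.e. γ^4 - 832γ^2 + 10404 = 0. So γ is a root of x^4 - 832x^2 + 10404. This polynomial is irreducible over Q: it has no rational root (each ±√259 ± √157 is irrational), and any factorization into two quadratics over Q would force √(40663) ∈ Q (pairing opposite roots) or √259, √157 ∈ Q (other pairings), all impossible. Hence [Q(γ):Q] = 4 = [Q(√259, √157):Q], so Q(γ) = Q(√259, √157).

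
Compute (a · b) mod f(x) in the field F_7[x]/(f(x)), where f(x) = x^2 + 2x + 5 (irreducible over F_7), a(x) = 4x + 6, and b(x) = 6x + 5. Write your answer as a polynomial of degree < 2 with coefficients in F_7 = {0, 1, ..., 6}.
a · b ≡ x + 1 (mod f(x))

Multiply in F_7[x]: a(x)·b(x) = (4x + 6)·(6x + 5) = 3x^2 + 2. This has degree ≥ 2, so divide by f(x) over F_7: 3x^2 + 2 = (3)·(x^2 + 2x + 5) + (x + 1). Hence a·b ≡ x + 1 (mod f). (F_7[x]/(f) is a field with 7^2 = 49 elements since f is irreducible of degree 2.)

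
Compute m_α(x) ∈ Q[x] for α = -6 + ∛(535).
m_α(x) = x^3 + 18x^2 + 108x - 319

Set β = α + 6 = ∛(535), so β^3 = 535. Then (α + 6)^3 - 535 = 0, i.e. α is a root of g(x) = (x + 6)^3 - 535 = x^3 + 18x^2 + 108x - 319. Since g(x) = h(x + 6) where h(x) = x^3 - 535, and h is irreducible over Q (because 535 is not a perfect cube, so h has no rational root, and a monic cubic with no rational root is irreducible), g is also irreducible (irreducibility is preserved under the substitution x → x + 6). Hence m_α(x) = x^3 + 18x^2 + 108x - 319.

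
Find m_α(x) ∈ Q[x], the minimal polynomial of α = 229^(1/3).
m_α(x) = x^3 - 229

α satisfies α^3 = 229, so x^3 - 229 annihilates α. By the rational root test, a rational root p/q (in lowest terms) of x^3 - 229 would satisfy p^3 = 229 q^3, forcing q = 1 and p^3 = 229; but 229 is not a perfect cube, contradiction. A monic cubic over Q with no rational root is irreducible (any nontrivial factorization would include a linear factor). Hence x^3 - 229 is the minimal polynomial of α, and in particular [Q(α):Q] = 3.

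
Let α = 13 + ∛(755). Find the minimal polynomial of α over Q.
m_α(x) = x^3 - 39x^2 + 507x - 2952

Set β = α - 13 = ∛(755), so β^3 = 755. Then (α - 13)^3 - 755 = 0, i.e. α is a root of g(x) = (x - 13)^3 - 755 = x^3 - 39x^2 + 507x - 2952. Since g(x) = h(x - 13) where h(x) = x^3 - 755, and h is irreducible over Q (because 755 is not a perfect cube, so h has no rational root, and a monic cubic with no rational root is irreducible), g is also irreducible (irreducibility is preserved under the substitution x → x - 13). Hence m_α(x) = x^3 - 39x^2 + 507x - 2952.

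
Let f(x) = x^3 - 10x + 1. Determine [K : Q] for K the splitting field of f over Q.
[K : Q] = 6

By the rational root test, any rational root of the monic integer polynomial f(x) = x^3 - 10x + 1 must be an integer dividing the constant term 1, i.e. one of ±{1}. Evaluating: f(1) = -8, f(-1) = 10; none is 0, so f has no rational root and is therefore irreducible over Q (a cubic with no linear factor over a field is irreducible). For an irreducible cubic, the Galois group is A_3 or S_3 according as the discriminant disc(f) = -4a^3 - 27b^2 = -4·(-10)^3 - 27·(1)^2 = 3973 is or is not a square in Q. Here disc(f) = 3973 is not a perfect square in Q, so the Galois group of f over Q is not contained in A_3 and must be all of S_3. The splitting field has degree |S_3| = 6 over Q, so [K : Q] = 6.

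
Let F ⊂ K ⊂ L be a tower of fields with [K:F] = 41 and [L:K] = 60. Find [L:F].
[L:F] = 2460

The tower law says that for any tower of field extensions F ⊂ K ⊂ L with finite degrees, [L:F] = [L:K] · [K:F]. Here this gives [L:F] = 60 · 41 = 2460.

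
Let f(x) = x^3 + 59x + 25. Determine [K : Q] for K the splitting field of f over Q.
[K : Q] = 6

By the rational root test, any rational root of the monic integer polynomial f(x) = x^3 + 59x + 25 must be an integer dividing the constant term 25, i.e. one of ±{1, 5, 25}. Evaluating: f(1) = 85, f(-1) = -35, f(5) = 445, f(-5) = -395, f(25) = 17125, f(-25) = -17075; none is 0, so f has no rational root and is therefore irreducible over Q (a cubic with no linear factor over a field is irreducible). For an irreducible cubic, the Galois group is A_3 or S_3 according as the discriminant disc(f) = -4a^3 - 27b^2 = -4·(59)^3 - 27·(25)^2 = -838391 is or is not a square in Q. Here disc(f) = -838391 is not a perfect square in Q, so the Galois group of f over Q is not contained in A_3 and must be all of S_3. The splitting field has degree |S_3| = 6 over Q, so [K : Q] = 6.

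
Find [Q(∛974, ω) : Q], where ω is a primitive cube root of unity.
[Q(∛974, ω) : Q] = 6

[Q(∛974):Q] = 3 (min poly x^3 - 974, irreducible since 974 is not a perfect cube). [Q(ω):Q] = 2 (min poly x^2 + x + 1). Since Q(∛974) ⊂ R and ω ∉ R, we have ω ∉ Q(∛974), so x^2 + x + 1 remains irreducible over Q(∛974) and [Q(∛974, ω) : Q(∛974)] = 2. By the tower law, [Q(∛974, ω) : Q] = 3 · 2 = 6. (In fact Q(∛974, ω) is the splitting field of x^3 - 974 over Q.)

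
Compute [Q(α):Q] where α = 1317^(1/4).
[Q(α):Q] = 4

α is a root of x^4 - 1317. By Eisenstein's criterion at the prime p = 3 (which divides the constant term 1317 but p^2 = 9 does not, since 1317 is squarefree), x^4 - 1317 is irreducible over Q. Hence [Q(α):Q] = 4.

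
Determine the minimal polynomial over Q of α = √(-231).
m_α(x) = x^2 + 231

α satisfies α^2 + 231 = 0, so x^2 + 231 annihilates α. Since d = -231 is squarefree and ≠ 1, it is not a perfect square in Q, so x^2 + 231 has no rational root and is therefore irreducible over Q (a degree-2 polynomial over a field is irreducible iff it has no root). Hence m_α(x) = x^2 + 231.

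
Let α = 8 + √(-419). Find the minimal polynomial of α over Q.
m_α(x) = x^2 - 16x + 483

From α - 8 = √(-419), squaring gives (α - 8)^2 = -419, i.e. α^2 - 16α + 64 = -419, so α^2 - 16α + 483 = 0. The discriminant of x^2 - 16x + 483 is (-16)^2 - 4·(483) = 256 - 1932 = -1676, and 4·(-419) is not a perfect square in Q since -419 is squarefree and ≠ 1. Hence x^2 - 16x + 483 is irreducible over Q and is the minimal polynomial of α.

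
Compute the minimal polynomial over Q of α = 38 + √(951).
m_α(x) = x^2 - 76x + 493

From α - 38 = √(951), squaring gives (α - 38)^2 = 951, i.e. α^2 - 76α + 1444 = 951, so α^2 - 76α + 493 = 0. The discriminant of x^2 - 76x + 493 is (-76)^2 - 4·(493) = 5776 - 1972 = 3804, and 4·(951) is not a perfect square in Q since 951 is squarefree and ≠ 1. Hence x^2 - 76x + 493 is irreducible over Q and is the minimal polynomial of α.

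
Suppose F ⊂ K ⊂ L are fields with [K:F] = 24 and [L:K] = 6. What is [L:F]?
[L:F] = 144

The tower law says that for any tower of field extensions F ⊂ K ⊂ L with finite degrees, [L:F] = [L:K] · [K:F]. Here this gives [L:F] = 6 · 24 = 144.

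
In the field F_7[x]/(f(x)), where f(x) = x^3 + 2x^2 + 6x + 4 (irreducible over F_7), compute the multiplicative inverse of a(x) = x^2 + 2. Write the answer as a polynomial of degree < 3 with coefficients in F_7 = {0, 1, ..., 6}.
a(x)^(-1) ≡ x^2 + 2x + 4 (mod f(x))

Since f is irreducible over F_7, F_7[x]/(f) is a field and a(x) ≠ 0 has an inverse. Apply the extended Euclidean algorithm to f(x) and a(x) in F_7[x]: f(x) = (x + 2)·a(x) + (4x);  a(x) = (2x)·(4x) + (2). The last nonzero remainder is the constant 2 = gcd(f, a) in F_7. Back-substituting through the division chain expresses 2 = s(x)·a(x) + t(x)·f(x) with s(x) ≡ 2x^2 + 4x + 1 (mod f), so (2x^2 + 4x + 1)·a(x) ≡ 2 (mod f). Multiplying by 2^(-1) ≡ 4 in F_7 gives a(x)^(-1) ≡ 4·(2x^2 + 4x + 1) ≡ x^2 + 2x + 4 (mod f). Check: (x^2 + 2)·(x^2 + 2x + 4) = x^4 + 2x^3 + 6x^2 + 4x + 1 ≡ 1 (mod x^3 + 2x^2 + 6x + 4).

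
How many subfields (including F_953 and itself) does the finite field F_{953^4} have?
F_{953^4} has 3 subfields

The subfields of F_{p^n} are exactly the fields F_{p^d} for d | n (each is the fixed field of the unique index-d subgroup of Gal(F_{p^n}/F_p) ≅ Z/nZ). The divisors of n = 4 are {1, 2, 4}, giving 3 subfields: F_{953^1}, F_{953^2}, F_{953^4}.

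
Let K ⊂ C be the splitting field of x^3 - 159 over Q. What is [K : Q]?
[K : Q] = 6

The roots of x^3 - 159 are ∛159, ω∛159, ω^2∛159 where ω = e^(2πi/3) is a primitive cube root of unity, so K = Q(∛159, ω). Now [Q(∛159):Q] = 3 (since 159 is not a perfect cube, x^3 - 159 is irreducible) and [Q(ω):Q] = 2. Both 2 and 3 divide [K:Q], and [K:Q] ≤ 3·2 = 6, so [K:Q] = 6. (Equivalently: Q(∛159) ⊂ R but ω ∉ R, so [K : Q(∛159)] = 2.)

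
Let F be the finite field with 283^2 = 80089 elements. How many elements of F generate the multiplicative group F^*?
There are φ(80088) = 25760 primitive elements

F_q^* is cyclic of order q - 1 = 80088. A cyclic group of order m has exactly φ(m) generators. Here m = 80088 = 2^3 · 3 · 47 · 71, so the number of primitive elements is φ(80088) = 25760.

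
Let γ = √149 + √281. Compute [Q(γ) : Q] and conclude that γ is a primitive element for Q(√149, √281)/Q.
[Q(γ) : Q] = 4 (equivalently, Q(γ) = Q(√149, √281))

Obviously Q(γ) ⊆ Q(√149, √281), and [Q(√149, √281):Q] = 4 (since 149, 281 are distinct squarefree integers > 1 with 41869 not a perfect square). To show equality we compute the minimal polynomial of γ. From γ = √149 + √281: γ^2 = 149 + 2√(41869) + 281 = 430 + 2√(41869), so γ^2 - 430 = 2√(41869); squaring, (γ^2 - 430)^2 = 4·41869, i.e. γ^4 - 860γ^2 + 184900 - 167476 = 0, i.e. γ^4 - 860γ^2 + 17424 = 0. So γ is a root of x^4 - 860x^2 + 17424. This polynomial is irreducible over Q: it has no rational root (each ±√149 ± √281 is irrational), and any factorization into two quadratics over Q would force √(41869) ∈ Q (pairing opposite roots) or √149, √281 ∈ Q (other pairings), all impossible. Hence [Q(γ):Q] = 4 = [Q(√149, √281):Q], so Q(γ) = Q(√149, √281).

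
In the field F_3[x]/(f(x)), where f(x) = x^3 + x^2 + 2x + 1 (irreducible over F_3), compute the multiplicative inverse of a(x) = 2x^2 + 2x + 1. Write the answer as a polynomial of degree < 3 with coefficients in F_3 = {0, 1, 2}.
a(x)^(-1) ≡ x (mod f(x))

Since f is irreducible over F_3, F_3[x]/(f) is a field and a(x) ≠ 0 has an inverse. Apply the extended Euclidean algorithm to f(x) and a(x) in F_3[x]: f(x) = (2x)·a(x) + (1). The last nonzero remainder is the constant 1 = gcd(f, a) in F_3. Back-substituting through the division chain expresses 1 = s(x)·a(x) + t(x)·f(x) with s(x) ≡ x (mod f), so a(x)^(-1) ≡ s(x) = x (mod f). Check: (2x^2 + 2x + 1)·(x) = 2x^3 + 2x^2 + x ≡ 1 (mod x^3 + x^2 + 2x + 1).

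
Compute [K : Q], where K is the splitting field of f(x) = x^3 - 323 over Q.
[K : Q] = 6

The roots of x^3 - 323 are ∛323, ω∛323, ω^2∛323 where ω = e^(2πi/3) is a primitive cube root of unity, so K = Q(∛323, ω). Now [Q(∛323):Q] = 3 (since 323 is not a perfect cube, x^3 - 323 is irreducible) and [Q(ω):Q] = 2. Both 2 and 3 divide [K:Q], and [K:Q] ≤ 3·2 = 6, so [K:Q] = 6. (Equivalently: Q(∛323) ⊂ R but ω ∉ R, so [K : Q(∛323)] = 2.)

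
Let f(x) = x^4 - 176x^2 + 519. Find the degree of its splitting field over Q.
[K : Q] = 4

Solving the quadratic in x^2: x^2 = (176 ± √(176^2 - 4·519))/2 = (176 ± √28900)/2 = (176 ± 170)/2, giving x^2 = 3 or x^2 = 173. So f(x) = (x^2 - 3)(x^2 - 173) and the roots of f are ±√3, ±√173. Hence the splitting field is K = Q(√3, √173). Since 3 and 173 are distinct squarefree integers > 1, their product 519 is not a perfect square, so √173 ∉ Q(√3). By the tower law [K:Q] = [Q(√3,√173):Q(√3)] · [Q(√3):Q] = 2 · 2 = 4.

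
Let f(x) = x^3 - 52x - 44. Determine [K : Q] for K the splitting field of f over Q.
[K : Q] = 6

By the rational root test, any rational root of the monic integer polynomial f(x) = x^3 - 52x - 44 must be an integer dividing the constant term -44, i.e. one of ±{1, 2, 4, 11, 22, 44}. Evaluating: f(1) = -95, f(-1) = 7, f(2) = -140, f(-2) = 52, f(4) = -188, f(-4) = 100, f(11) = 715, f(-11) = -803, f(22) = 9460, f(-22) = -9548, f(44) = 82852, f(-44) = -82940; none is 0, so f has no rational root and is therefore irreducible over Q (a cubic with no linear factor over a field is irreducible). For an irreducible cubic, the Galois group is A_3 or S_3 according as the discriminant disc(f) = -4a^3 - 27b^2 = -4·(-52)^3 - 27·(-44)^2 = 510160 is or is not a square in Q. Here disc(f) = 510160 is not a perfect square in Q, so the Galois group of f over Q is not contained in A_3 and must be all of S_3. The splitting field has degree |S_3| = 6 over Q, so [K : Q] = 6.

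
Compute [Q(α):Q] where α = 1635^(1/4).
[Q(α):Q] = 4

α is a root of x^4 - 1635. By Eisenstein's criterion at the prime p = 3 (which divides the constant term 1635 but p^2 = 9 does not, since 1635 is squarefree), x^4 - 1635 is irreducible over Q. Hence [Q(α):Q] = 4.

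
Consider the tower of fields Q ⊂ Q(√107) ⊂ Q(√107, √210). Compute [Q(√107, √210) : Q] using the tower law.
[Q(√107, √210) : Q] = 4

[Q(√107):Q] = 2 (min poly x^2 - 107, irreducible since 107 is squarefree > 1). For the top step, suppose √210 ∈ Q(√107), say √210 = c + d√107 with c, d ∈ Q. Squaring: 210 = c^2 + 107d^2 + 2cd√107. Since √107 ∉ Q this forces 2cd = 0. If d = 0 then √210 = c ∈ Q, contradicting 210 squarefree > 1. If c = 0 then 210 = 107d^2, so 107·210 = (107d)^2 is a perfect square in Q — but 107·210 = 22470 is not a perfect square (since 107 and 210 are distinct squarefree integers). Contradiction. Hence √210 ∉ Q(√107), so x^2 - 210 stays irreducible over Q(√107) and [Q(√107, √210) : Q(√107)] = 2. By the tower law, [Q(√107, √210) : Q] = 2 · 2 = 4.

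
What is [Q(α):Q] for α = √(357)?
[Q(α):Q] = 2

[Q(α):Q] equals the degree of the minimal polynomial of α. Here α^2 = 357 and x^2 - 357 is irreducible (d = 357 is squarefree, ≠ 1, hence not a square), so deg(m_α) = 2. Thus [Q(α):Q] = 2.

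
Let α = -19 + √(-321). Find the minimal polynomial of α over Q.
m_α(x) = x^2 + 38x + 682

From α + 19 = √(-321), squaring gives (α + 19)^2 = -321, i.e. α^2 + 38α + 361 = -321, so α^2 + 38α + 682 = 0. The discriminant of x^2 + 38x + 682 is (38)^2 - 4·(682) = 1444 - 2728 = -1284, and 4·(-321) is not a perfect square in Q since -321 is squarefree and ≠ 1. Hence x^2 + 38x + 682 is irreducible over Q and is the minimal polynomial of α.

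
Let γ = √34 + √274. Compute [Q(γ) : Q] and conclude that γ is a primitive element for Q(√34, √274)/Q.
[Q(γ) : Q] = 4 (equivalently, Q(γ) = Q(√34, √274))

Obviously Q(γ) ⊆ Q(√34, √274), and [Q(√34, √274):Q] = 4 (since 34, 274 are distinct squarefree integers > 1 with 9316 not a perfect square). To show equality we compute the minimal polynomial of γ. From γ = √34 + √274: γ^2 = 34 + 2√(9316) + 274 = 308 + 2√(9316), so γ^2 - 308 = 2√(9316); squaring, (γ^2 - 308)^2 = 4·9316, i.e. γ^4 - 616γ^2 + 94864 - 37264 = 0, i.e. γ^4 - 616γ^2 + 57600 = 0. So γ is a root of x^4 - 616x^2 + 57600. This polynomial is irreducible over Q: it has no rational root (each ±√34 ± √274 is irrational), and any factorization into two quadratics over Q would force √(9316) ∈ Q (pairing opposite roots) or √34, √274 ∈ Q (other pairings), all impossible. Hence [Q(γ):Q] = 4 = [Q(√34, √274):Q], so Q(γ) = Q(√34, √274).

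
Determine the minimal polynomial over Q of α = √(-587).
m_α(x) = x^2 + 587

α satisfies α^2 + 587 = 0, so x^2 + 587 annihilates α. Since d = -587 is squarefree and ≠ 1, it is not a perfect square in Q, so x^2 + 587 has no rational root and is therefore irreducible over Q (a degree-2 polynomial over a field is irreducible iff it has no root). Hence m_α(x) = x^2 + 587.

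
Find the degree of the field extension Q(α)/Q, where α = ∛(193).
[Q(α):Q] = 3

The minimal polynomial of α is x^3 - 193, irreducible over Q since 193 is not a perfect cube (so x^3 - 193 has no rational root). Hence [Q(α):Q] = deg(m_α) = 3.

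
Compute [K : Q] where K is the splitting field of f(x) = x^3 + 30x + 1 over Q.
[K : Q] = 6

By the rational root test, any rational root of the monic integer polynomial f(x) = x^3 + 30x + 1 must be an integer dividing the constant term 1, i.e. one of ±{1}. Evaluating: f(1) = 32, f(-1) = -30; none is 0, so f has no rational root and is therefore irreducible over Q (a cubic with no linear factor over a field is irreducible). For an irreducible cubic, the Galois group is A_3 or S_3 according as the discriminant disc(f) = -4a^3 - 27b^2 = -4·(30)^3 - 27·(1)^2 = -108027 is or is not a square in Q. Here disc(f) = -108027 is not a perfect square in Q, so the Galois group of f over Q is not contained in A_3 and must be all of S_3. The splitting field has degree |S_3| = 6 over Q, so [K : Q] = 6.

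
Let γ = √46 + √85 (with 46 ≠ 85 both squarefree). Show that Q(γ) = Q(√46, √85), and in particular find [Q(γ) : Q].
[Q(γ) : Q] = 4 (equivalently, Q(γ) = Q(√46, √85))

Obviously Q(γ) ⊆ Q(√46, √85), and [Q(√46, √85):Q] = 4 (since 46, 85 are distinct squarefree integers > 1 with 3910 not a perfect square). To show equality we compute the minimal polynomial of γ. From γ = √46 + √85: γ^2 = 46 + 2√(3910) + 85 = 131 + 2√(3910), so γ^2 - 131 = 2√(3910); squaring, (γ^2 - 131)^2 = 4·3910, i.e. γ^4 - 262γ^2 + 17161 - 15640 = 0, i.e. γ^4 - 262γ^2 + 1521 = 0. So γ is a root of x^4 - 262x^2 + 1521. This polynomial is irreducible over Q: it has no rational root (each ±√46 ± √85 is irrational), and any factorization into two quadratics over Q would force √(3910) ∈ Q (pairing opposite roots) or √46, √85 ∈ Q (other pairings), all impossible. Hence [Q(γ):Q] = 4 = [Q(√46, √85):Q], so Q(γ) = Q(√46, √85).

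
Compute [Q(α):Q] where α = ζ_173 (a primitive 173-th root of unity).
[Q(α):Q] = 172

The minimal polynomial of ζ_173 over Q is the 173-th cyclotomic polynomial Φ_173(x), which is irreducible over Q and has degree φ(173) = 172. Hence [Q(α):Q] = φ(173) = 172.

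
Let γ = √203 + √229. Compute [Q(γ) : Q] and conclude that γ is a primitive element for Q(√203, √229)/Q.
[Q(γ) : Q] = 4 (equivalently, Q(γ) = Q(√203, √229))

Obviously Q(γ) ⊆ Q(√203, √229), and [Q(√203, √229):Q] = 4 (since 203, 229 are distinct squarefree integers > 1 with 46487 not a perfect square). To show equality we compute the minimal polynomial of γ. From γ = √203 + √229: γ^2 = 203 + 2√(46487) + 229 = 432 + 2√(46487), so γ^2 - 432 = 2√(46487); squaring, (γ^2 - 432)^2 = 4·46487, i.e. γ^4 - 864γ^2 + 186624 - 185948 = 0, i.e. γ^4 - 864γ^2 + 676 = 0. So γ is a root of x^4 - 864x^2 + 676. This polynomial is irreducible over Q: it has no rational root (each ±√203 ± √229 is irrational), and any factorization into two quadratics over Q would force √(46487) ∈ Q (pairing opposite roots) or √203, √229 ∈ Q (other pairings), all impossible. Hence [Q(γ):Q] = 4 = [Q(√203, √229):Q], so Q(γ) = Q(√203, √229).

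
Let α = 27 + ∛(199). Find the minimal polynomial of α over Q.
m_α(x) = x^3 - 81x^2 + 2187x - 19882

Set β = α - 27 = ∛(199), so β^3 = 199. Then (α - 27)^3 - 199 = 0, i.e. α is a root of g(x) = (x - 27)^3 - 199 = x^3 - 81x^2 + 2187x - 19882. Since g(x) = h(x - 27) where h(x) = x^3 - 199, and h is irreducible over Q (because 199 is not a perfect cube, so h has no rational root, and a monic cubic with no rational root is irreducible), g is also irreducible (irreducibility is preserved under the substitution x → x - 27). Hence m_α(x) = x^3 - 81x^2 + 2187x - 19882.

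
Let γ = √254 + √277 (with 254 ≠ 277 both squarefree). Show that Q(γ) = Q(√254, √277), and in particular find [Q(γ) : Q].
[Q(γ) : Q] = 4 (equivalently, Q(γ) = Q(√254, √277))

Obviously Q(γ) ⊆ Q(√254, √277), and [Q(√254, √277):Q] = 4 (since 254, 277 are distinct squarefree integers > 1 with 70358 not a perfect square). To show equality we compute the minimal polynomial of γ. From γ = √254 + √277: γ^2 = 254 + 2√(70358) + 277 = 531 + 2√(70358), so γ^2 - 531 = 2√(70358); squaring, (γ^2 - 531)^2 = 4·70358, i.e. γ^4 - 1062γ^2 + 281961 - 281432 = 0, i.e. γ^4 - 1062γ^2 + 529 = 0. So γ is a root of x^4 - 1062x^2 + 529. This polynomial is irreducible over Q: it has no rational root (each ±√254 ± √277 is irrational), and any factorization into two quadratics over Q would force √(70358) ∈ Q (pairing opposite roots) or √254, √277 ∈ Q (other pairings), all impossible. Hence [Q(γ):Q] = 4 = [Q(√254, √277):Q], so Q(γ) = Q(√254, √277).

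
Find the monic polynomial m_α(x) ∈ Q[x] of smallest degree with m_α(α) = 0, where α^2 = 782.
m_α(x) = x^2 - 782

α satisfies α^2 - 782 = 0, so x^2 - 782 annihilates α. Since d = 782 is squarefree and ≠ 1, it is not a perfect square in Q, so x^2 - 782 has no rational root and is therefore irreducible over Q (a degree-2 polynomial over a field is irreducible iff it has no root). Hence m_α(x) = x^2 - 782.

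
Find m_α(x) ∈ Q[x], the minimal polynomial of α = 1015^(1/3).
m_α(x) = x^3 - 1015

α satisfies α^3 = 1015, so x^3 - 1015 annihilates α. By the rational root test, a rational root p/q (in lowest terms) of x^3 - 1015 would satisfy p^3 = 1015 q^3, forcing q = 1 and p^3 = 1015; but 1015 is not a perfect cube, contradiction. A monic cubic over Q with no rational root is irreducible (any nontrivial factorization would include a linear factor). Hence x^3 - 1015 is the minimal polynomial of α, and in particular [Q(α):Q] = 3.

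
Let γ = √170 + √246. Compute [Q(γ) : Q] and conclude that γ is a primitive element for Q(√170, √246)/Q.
[Q(γ) : Q] = 4 (equivalently, Q(γ) = Q(√170, √246))

Obviously Q(γ) ⊆ Q(√170, √246), and [Q(√170, √246):Q] = 4 (since 170, 246 are distinct squarefree integers > 1 with 41820 not a perfect square). To show equality we compute the minimal polynomial of γ. From γ = √170 + √246: γ^2 = 170 + 2√(41820) + 246 = 416 + 2√(41820), so γ^2 - 416 = 2√(41820); squaring, (γ^2 - 416)^2 = 4·41820, i.e. γ^4 - 832γ^2 + 173056 - 167280 = 0, i.e. γ^4 - 832γ^2 + 5776 = 0. So γ is a root of x^4 - 832x^2 + 5776. This polynomial is irreducible over Q: it has no rational root (each ±√170 ± √246 is irrational), and any factorization into two quadratics over Q would force √(41820) ∈ Q (pairing opposite roots) or √170, √246 ∈ Q (other pairings), all impossible. Hence [Q(γ):Q] = 4 = [Q(√170, √246):Q], so Q(γ) = Q(√170, √246).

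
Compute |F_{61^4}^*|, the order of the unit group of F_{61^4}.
|F_{61^4}^*| = 13845840

F_{61^4} has 61^4 = 13845841 elements; its multiplicative group consists of all nonzero elements, so |F_{61^4}^*| = 13845841 - 1 = 13845840. (It is cyclic since any finite subgroup of the multiplicative group of a field is cyclic.)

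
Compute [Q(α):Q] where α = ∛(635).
[Q(α):Q] = 3

The minimal polynomial of α is x^3 - 635, irreducible over Q since 635 is not a perfect cube (so x^3 - 635 has no rational root). Hence [Q(α):Q] = deg(m_α) = 3.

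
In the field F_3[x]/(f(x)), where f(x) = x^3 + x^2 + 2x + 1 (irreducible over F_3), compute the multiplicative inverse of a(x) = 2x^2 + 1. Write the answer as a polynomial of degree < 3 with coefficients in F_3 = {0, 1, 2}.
a(x)^(-1) ≡ 2x + 2 (mod f(x))

Since f is irreducible over F_3, F_3[x]/(f) is a field and a(x) ≠ 0 has an inverse. Apply the extended Euclidean algorithm to f(x) and a(x) in F_3[x]: f(x) = (2x + 2)·a(x) + (2). The last nonzero remainder is the constant 2 = gcd(f, a) in F_3. Back-substituting through the division chain expresses 2 = s(x)·a(x) + t(x)·f(x) with s(x) ≡ x + 1 (mod f), so (x + 1)·a(x) ≡ 2 (mod f). Multiplying by 2^(-1) ≡ 2 in F_3 gives a(x)^(-1) ≡ 2·(x + 1) ≡ 2x + 2 (mod f). Check: (2x^2 + 1)·(2x + 2) = x^3 + x^2 + 2x + 2 ≡ 1 (mod x^3 + x^2 + 2x + 1).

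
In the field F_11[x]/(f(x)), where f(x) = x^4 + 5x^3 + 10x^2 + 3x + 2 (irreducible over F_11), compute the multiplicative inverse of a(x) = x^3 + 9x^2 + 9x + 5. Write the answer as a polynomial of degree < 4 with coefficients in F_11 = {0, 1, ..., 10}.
a(x)^(-1) ≡ 10x^3 + 3x^2 + 6x + 7 (mod f(x))

Since f is irreducible over F_11, F_11[x]/(f) is a field and a(x) ≠ 0 has an inverse. Apply the extended Euclidean algorithm to f(x) and a(x) in F_11[x]: f(x) = (x + 7)·a(x) + (4x^2 + x);  a(x) = (3x + 7)·(4x^2 + x) + (2x + 5);  (4x^2 + x) = (2x + 1)·(2x + 5) + (6). The last nonzero remainder is the constant 6 = gcd(f, a) in F_11. Back-substituting through the division chain expresses 6 = s(x)·a(x) + t(x)·f(x) with s(x) ≡ 5x^3 + 7x^2 + 3x + 9 (mod f), so (5x^3 + 7x^2 + 3x + 9)·a(x) ≡ 6 (mod f). Multiplying by 6^(-1) ≡ 2 in F_11 gives a(x)^(-1) ≡ 2·(5x^3 + 7x^2 + 3x + 9) ≡ 10x^3 + 3x^2 + 6x + 7 (mod f). Check: (x^3 + 9x^2 + 9x + 5)·(10x^3 + 3x^2 + 6x + 7) = 10x^6 + 5x^5 + 2x^4 + 6x^3 + 5x + 2 ≡ 1 (mod x^4 + 5x^3 + 10x^2 + 3x + 2).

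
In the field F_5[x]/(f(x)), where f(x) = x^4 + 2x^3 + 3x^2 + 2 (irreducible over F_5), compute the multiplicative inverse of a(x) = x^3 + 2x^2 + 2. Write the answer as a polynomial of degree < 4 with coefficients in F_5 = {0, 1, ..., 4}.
a(x)^(-1) ≡ 4x^2 + 4x + 2 (mod f(x))

Since f is irreducible over F_5, F_5[x]/(f) is a field and a(x) ≠ 0 has an inverse. Apply the extended Euclidean algorithm to f(x) and a(x) in F_5[x]: f(x) = (x)·a(x) + (3x^2 + 3x + 2);  a(x) = (2x + 2)·(3x^2 + 3x + 2) + (3). The last nonzero remainder is the constant 3 = gcd(f, a) in F_5. Back-substituting through the division chain expresses 3 = s(x)·a(x) + t(x)·f(x) with s(x) ≡ 2x^2 + 2x + 1 (mod f), so (2x^2 + 2x + 1)·a(x) ≡ 3 (mod f). Multiplying by 3^(-1) ≡ 2 in F_5 gives a(x)^(-1) ≡ 2·(2x^2 + 2x + 1) ≡ 4x^2 + 4x + 2 (mod f). Check: (x^3 + 2x^2 + 2)·(4x^2 + 4x + 2) = 4x^5 + 2x^4 + 2x^2 + 3x + 4 ≡ 1 (mod x^4 + 2x^3 + 3x^2 + 2).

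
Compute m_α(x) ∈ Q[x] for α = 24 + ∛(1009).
m_α(x) = x^3 - 72x^2 + 1728x - 14833

Set β = α - 24 = ∛(1009), so β^3 = 1009. Then (α - 24)^3 - 1009 = 0, i.e. α is a root of g(x) = (x - 24)^3 - 1009 = x^3 - 72x^2 + 1728x - 14833. Since g(x) = h(x - 24) where h(x) = x^3 - 1009, and h is irreducible over Q (because 1009 is not a perfect cube, so h has no rational root, and a monic cubic with no rational root is irreducible), g is also irreducible (irreducibility is preserved under the substitution x → x - 24). Hence m_α(x) = x^3 - 72x^2 + 1728x - 14833.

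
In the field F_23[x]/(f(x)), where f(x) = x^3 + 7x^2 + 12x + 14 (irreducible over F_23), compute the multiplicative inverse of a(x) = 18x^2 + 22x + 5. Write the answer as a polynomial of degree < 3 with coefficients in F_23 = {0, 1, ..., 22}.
a(x)^(-1) ≡ 3x^2 + 9x + 8 (mod f(x))

Since f is irreducible over F_23, F_23[x]/(f) is a field and a(x) ≠ 0 has an inverse. Apply the extended Euclidean algorithm to f(x) and a(x) in F_23[x]: f(x) = (9x + 6)·a(x) + (19x + 7);  a(x) = (7x + 1)·(19x + 7) + (21). The last nonzero remainder is the constant 21 = gcd(f, a) in F_23. Back-substituting through the division chain expresses 21 = s(x)·a(x) + t(x)·f(x) with s(x) ≡ 17x^2 + 5x + 7 (mod f), so (17x^2 + 5x + 7)·a(x) ≡ 21 (mod f). Multiplying by 21^(-1) ≡ 11 in F_23 gives a(x)^(-1) ≡ 11·(17x^2 + 5x + 7) ≡ 3x^2 + 9x + 8 (mod f). Check: (18x^2 + 22x + 5)·(3x^2 + 9x + 8) = 8x^4 + 21x^3 + 12x^2 + 14x + 17 ≡ 1 (mod x^3 + 7x^2 + 12x + 14).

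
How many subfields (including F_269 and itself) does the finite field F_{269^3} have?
F_{269^3} has 2 subfields

The subfields of F_{p^n} are exactly the fields F_{p^d} for d | n (each is the fixed field of the unique index-d subgroup of Gal(F_{p^n}/F_p) ≅ Z/nZ). The divisors of n = 3 are {1, 3}, giving 2 subfields: F_{269^1}, F_{269^3}.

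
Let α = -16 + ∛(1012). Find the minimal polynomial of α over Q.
m_α(x) = x^3 + 48x^2 + 768x + 3084

Set β = α + 16 = ∛(1012), so β^3 = 1012. Then (α + 16)^3 - 1012 = 0, i.e. α is a root of g(x) = (x + 16)^3 - 1012 = x^3 + 48x^2 + 768x + 3084. Since g(x) = h(x + 16) where h(x) = x^3 - 1012, and h is irreducible over Q (because 1012 is not a perfect cube, so h has no rational root, and a monic cubic with no rational root is irreducible), g is also irreducible (irreducibility is preserved under the substitution x → x + 16). Hence m_α(x) = x^3 + 48x^2 + 768x + 3084.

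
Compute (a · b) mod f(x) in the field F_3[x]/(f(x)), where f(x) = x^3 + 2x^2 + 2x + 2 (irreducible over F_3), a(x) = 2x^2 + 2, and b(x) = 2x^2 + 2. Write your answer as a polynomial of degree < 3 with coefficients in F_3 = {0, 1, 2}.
a · b ≡ x^2 + 2x + 2 (mod f(x))

Multiply in F_3[x]: a(x)·b(x) = (2x^2 + 2)·(2x^2 + 2) = x^4 + 2x^2 + 1. This has degree ≥ 3, so divide by f(x) over F_3: x^4 + 2x^2 + 1 = (x + 1)·(x^3 + 2x^2 + 2x + 2) + (x^2 + 2x + 2). Hence a·b ≡ x^2 + 2x + 2 (mod f). (F_3[x]/(f) is a field with 3^3 = 27 elements since f is irreducible of degree 3.)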